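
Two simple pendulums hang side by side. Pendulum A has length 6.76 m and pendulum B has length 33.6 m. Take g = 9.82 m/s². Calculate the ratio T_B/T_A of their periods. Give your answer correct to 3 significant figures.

2.23

T ∝ √L, so T_B/T_A = √(L_B/L_A) = √(33.6/6.76) = 2.23.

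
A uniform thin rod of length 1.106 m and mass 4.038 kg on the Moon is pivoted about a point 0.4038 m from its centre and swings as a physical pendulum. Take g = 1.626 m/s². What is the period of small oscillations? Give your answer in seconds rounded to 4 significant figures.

3.992 s

For a physical pendulum T = 2π√(I/(mgd)), with d = 0.40380 m from pivot to centre of mass.
I_cm = mL²/12 = 4.038 × 1.106²/12 = 0.41162 kg·m²; I = I_cm + md² = 0.41162 + 4.038 × 0.40380² = 1.0700 kg·m².
T = 2π√(1.0700/(4.038 × 1.626 × 0.40380)) = 3.992 s.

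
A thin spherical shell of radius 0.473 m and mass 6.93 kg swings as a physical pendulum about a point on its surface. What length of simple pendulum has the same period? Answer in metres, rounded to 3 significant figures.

The equivalent simple-pendulum length is L_eq = I/(md), where I is about the pivot and d = 0.4730 m.
I_cm = (2/3)mR² = 1.034 kg·m², so I = I_cm + md² = 1.034 + 1.550 = 2.584 kg·m².
L_eq = 2.584/(6.93 × 0.4730) = 0.788 m.

0.788 m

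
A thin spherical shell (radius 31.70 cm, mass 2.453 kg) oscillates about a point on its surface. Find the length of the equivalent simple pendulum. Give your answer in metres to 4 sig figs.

The equivalent simple-pendulum length is L_eq = I/(md), where I is about the pivot and d = 0.31700 m.
I_cm = (2/3)mR² = 0.16433 kg·m², so I = I_cm + md² = 0.16433 + 0.24650 = 0.41083 kg·m².
L_eq = 0.41083/(2.453 × 0.31700) = 0.5283 m.

0.5283 m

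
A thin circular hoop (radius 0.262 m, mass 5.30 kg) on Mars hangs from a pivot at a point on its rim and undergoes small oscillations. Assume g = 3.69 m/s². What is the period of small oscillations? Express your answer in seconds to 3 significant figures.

2.37 s

I_cm = mr² = 0.3638 kg·m². The pivot is at distance d = 0.262 m from the centre of mass.
By the parallel-axis theorem, I = I_cm + md² = 0.3638 + 0.3638 = 0.7276 kg·m².
T = 2π√(I/(mgd)) = 2π√(0.7276/(5.30 × 3.69 × 0.262)) = 2.37 s.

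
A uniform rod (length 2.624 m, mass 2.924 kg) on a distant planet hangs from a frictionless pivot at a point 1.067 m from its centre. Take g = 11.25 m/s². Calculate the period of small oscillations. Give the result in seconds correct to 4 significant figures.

For a physical pendulum T = 2π√(I/(mgd)), with d = 1.0670 m from pivot to centre of mass.
I_cm = mL²/12 = 2.924 × 2.624²/12 = 1.6777 kg·m²; I = I_cm + md² = 1.6777 + 2.924 × 1.0670² = 5.0067 kg·m².
T = 2π√(5.0067/(2.924 × 11.25 × 1.0670)) = 2.373 s.

2.373 s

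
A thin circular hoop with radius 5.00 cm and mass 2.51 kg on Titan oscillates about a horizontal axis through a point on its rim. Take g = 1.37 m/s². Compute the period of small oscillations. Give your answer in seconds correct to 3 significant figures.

I_cm = mr² = 0.006275 kg·m². The pivot is at distance d = 0.0500 m from the centre of mass.
By the parallel-axis theorem, I = I_cm + md² = 0.006275 + 0.006275 = 0.01255 kg·m².
T = 2π√(I/(mgd)) = 2π√(0.01255/(2.51 × 1.37 × 0.0500)) = 1.70 s.

1.70 s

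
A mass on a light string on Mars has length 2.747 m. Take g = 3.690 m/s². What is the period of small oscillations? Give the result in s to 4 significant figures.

T = 2π√(L/g) = 2π√(2.747/3.690) = 2π × 0.86281 = 5.421 s.

5.421 s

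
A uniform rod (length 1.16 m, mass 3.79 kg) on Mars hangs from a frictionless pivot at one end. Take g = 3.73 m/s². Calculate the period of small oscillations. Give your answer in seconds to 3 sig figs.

For a physical pendulum T = 2π√(I/(mgd)), with d = 0.5800 m from pivot to centre of mass.
I_cm = mL²/12 = 3.79 × 1.16²/12 = 0.4250 kg·m²; I = I_cm + md² = 0.4250 + 3.79 × 0.5800² = 1.700 kg·m².
T = 2π√(1.700/(3.79 × 3.73 × 0.5800)) = 2.86 s.

2.86 s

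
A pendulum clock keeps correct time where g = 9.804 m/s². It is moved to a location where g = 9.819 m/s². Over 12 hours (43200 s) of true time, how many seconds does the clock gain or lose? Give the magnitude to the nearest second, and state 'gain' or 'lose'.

gain 33 s

The clock's period scales as T ∝ 1/√g, so T'/T = √(9.804/9.819) = 0.999236.
In 43200 s of true time the clock registers 43200/0.999236 = 43233.0 s, so it gains 33 s.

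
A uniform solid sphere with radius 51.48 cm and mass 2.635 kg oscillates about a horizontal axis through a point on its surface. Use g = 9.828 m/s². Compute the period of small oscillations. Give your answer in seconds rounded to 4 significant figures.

1.701 s

I_cm = (2/5)mr² = 0.27933 kg·m². The pivot is at distance d = 0.5148 m from the centre of mass.
By the parallel-axis theorem, I = I_cm + md² = 0.27933 + 0.69833 = 0.97766 kg·m².
T = 2π√(I/(mgd)) = 2π√(0.97766/(2.635 × 9.828 × 0.5148)) = 1.701 s.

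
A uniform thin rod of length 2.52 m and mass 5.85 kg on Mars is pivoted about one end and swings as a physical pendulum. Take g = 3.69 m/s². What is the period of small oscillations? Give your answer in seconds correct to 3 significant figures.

4.24 s

For a physical pendulum T = 2π√(I/(mgd)), with d = 1.260 m from pivot to centre of mass.
I_cm = mL²/12 = 5.85 × 2.52²/12 = 3.096 kg·m²; I = I_cm + md² = 3.096 + 5.85 × 1.260² = 12.38 kg·m².
T = 2π√(12.38/(5.85 × 3.69 × 1.260)) = 4.24 s.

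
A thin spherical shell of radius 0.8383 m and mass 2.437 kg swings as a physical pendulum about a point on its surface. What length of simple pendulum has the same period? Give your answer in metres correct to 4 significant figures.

1.397 m

The equivalent simple-pendulum length is L_eq = I/(md), where I is about the pivot and d = 0.83830 m.
I_cm = (2/3)mR² = 1.1417 kg·m², so I = I_cm + md² = 1.1417 + 1.7126 = 2.8543 kg·m².
L_eq = 2.8543/(2.437 × 0.83830) = 1.397 m.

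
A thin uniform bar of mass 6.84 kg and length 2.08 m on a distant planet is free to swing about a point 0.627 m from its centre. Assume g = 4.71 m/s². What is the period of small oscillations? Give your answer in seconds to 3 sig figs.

For a physical pendulum T = 2π√(I/(mgd)), with d = 0.6270 m from pivot to centre of mass.
I_cm = mL²/12 = 6.84 × 2.08²/12 = 2.466 kg·m²; I = I_cm + md² = 2.466 + 6.84 × 0.6270² = 5.155 kg·m².
T = 2π√(5.155/(6.84 × 4.71 × 0.6270)) = 3.17 s.

3.17 s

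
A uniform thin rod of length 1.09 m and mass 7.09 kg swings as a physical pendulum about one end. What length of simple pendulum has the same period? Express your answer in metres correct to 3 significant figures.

0.727 m

The equivalent simple-pendulum length is L_eq = I/(md), where I is about the pivot and d = 0.5450 m.
I_cm = (1/12)mL² = 0.7020 kg·m², so I = I_cm + md² = 0.7020 + 2.106 = 2.808 kg·m².
L_eq = 2.808/(7.09 × 0.5450) = 0.727 m.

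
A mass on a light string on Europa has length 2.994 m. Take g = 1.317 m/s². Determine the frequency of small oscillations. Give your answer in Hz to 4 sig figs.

0.1056 Hz

T = 2π√(L/g) = 2π√(2.994/1.317) = 9.4736 s, so f = 1/T = 0.1056 Hz.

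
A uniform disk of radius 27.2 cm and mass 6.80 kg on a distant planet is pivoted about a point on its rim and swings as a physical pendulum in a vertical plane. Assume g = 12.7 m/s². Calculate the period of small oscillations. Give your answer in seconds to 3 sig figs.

1.13 s

I_cm = ½mr² = 0.2515 kg·m². The pivot is at distance d = 0.272 m from the centre of mass.
By the parallel-axis theorem, I = I_cm + md² = 0.2515 + 0.5031 = 0.7546 kg·m².
T = 2π√(I/(mgd)) = 2π√(0.7546/(6.80 × 12.7 × 0.272)) = 1.13 s.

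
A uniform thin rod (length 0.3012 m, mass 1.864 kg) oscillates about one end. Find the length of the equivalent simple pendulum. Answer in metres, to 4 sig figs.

0.2008 m

The equivalent simple-pendulum length is L_eq = I/(md), where I is about the pivot and d = 0.15060 m.
I_cm = (1/12)mL² = 0.014092 kg·m², so I = I_cm + md² = 0.014092 + 0.042276 = 0.056368 kg·m².
L_eq = 0.056368/(1.864 × 0.15060) = 0.2008 m.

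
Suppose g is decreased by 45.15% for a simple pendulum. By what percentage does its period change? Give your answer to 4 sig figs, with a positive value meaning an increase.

35.02%

T ∝ 1/√g, so T'/T = 1/√(0.54850) = 1.3502.
Percentage change in T = (1.3502 − 1) × 100% = 35.02%.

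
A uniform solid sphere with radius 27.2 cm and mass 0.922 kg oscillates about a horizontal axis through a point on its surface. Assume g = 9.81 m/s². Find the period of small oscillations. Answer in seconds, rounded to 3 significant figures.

1.24 s

I_cm = (2/5)mr² = 0.02729 kg·m². The pivot is at distance d = 0.272 m from the centre of mass.
By the parallel-axis theorem, I = I_cm + md² = 0.02729 + 0.06821 = 0.09550 kg·m².
T = 2π√(I/(mgd)) = 2π√(0.09550/(0.922 × 9.81 × 0.272)) = 1.24 s.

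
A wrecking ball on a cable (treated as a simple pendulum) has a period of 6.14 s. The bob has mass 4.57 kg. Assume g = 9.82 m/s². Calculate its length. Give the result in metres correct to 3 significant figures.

From T = 2π√(L/g), L = gT²/(4π²) = 9.82 × 6.140²/(4π²) = 9.38 m.

9.38 m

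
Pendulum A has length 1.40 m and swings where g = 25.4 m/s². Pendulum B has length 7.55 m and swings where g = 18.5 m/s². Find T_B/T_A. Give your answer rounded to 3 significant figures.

2.72

T = 2π√(L/g), so T_B/T_A = √((L_B/g_B)/(L_A/g_A)) = √((7.55/18.5)/(1.40/25.4)) = 2.72.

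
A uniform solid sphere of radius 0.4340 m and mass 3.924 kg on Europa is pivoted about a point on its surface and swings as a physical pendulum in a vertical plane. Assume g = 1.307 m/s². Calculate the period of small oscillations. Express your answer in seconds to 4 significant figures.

4.284 s

I_cm = (2/5)mr² = 0.29564 kg·m². The pivot is at distance d = 0.4340 m from the centre of mass.
By the parallel-axis theorem, I = I_cm + md² = 0.29564 + 0.73911 = 1.0348 kg·m².
T = 2π√(I/(mgd)) = 2π√(1.0348/(3.924 × 1.307 × 0.4340)) = 4.284 s.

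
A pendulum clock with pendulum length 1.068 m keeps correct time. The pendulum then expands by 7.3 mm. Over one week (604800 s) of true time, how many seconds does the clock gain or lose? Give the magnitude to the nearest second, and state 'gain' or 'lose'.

T ∝ √L, so T'/T = √(1.07530/1.068) = 1.00341.
In 604800 s of true time the clock registers 604800/1.00341 = 602743.6 s, so it loses 2056 s.

lose 2056 s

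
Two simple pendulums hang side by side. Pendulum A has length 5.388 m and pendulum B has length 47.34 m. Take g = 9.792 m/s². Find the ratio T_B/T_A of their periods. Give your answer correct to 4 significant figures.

2.964

T ∝ √L, so T_B/T_A = √(L_B/L_A) = √(47.34/5.388) = 2.964.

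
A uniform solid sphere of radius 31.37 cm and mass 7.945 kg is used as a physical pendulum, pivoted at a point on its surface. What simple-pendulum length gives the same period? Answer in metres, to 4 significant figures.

The equivalent simple-pendulum length is L_eq = I/(md), where I is about the pivot and d = 0.31370 m.
I_cm = (2/5)mR² = 0.31274 kg·m², so I = I_cm + md² = 0.31274 + 0.78185 = 1.0946 kg·m².
L_eq = 1.0946/(7.945 × 0.31370) = 0.4392 m.

0.4392 m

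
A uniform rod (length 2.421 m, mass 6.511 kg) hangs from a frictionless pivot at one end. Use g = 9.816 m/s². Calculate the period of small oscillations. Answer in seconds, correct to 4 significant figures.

2.548 s

For a physical pendulum T = 2π√(I/(mgd)), with d = 1.2105 m from pivot to centre of mass.
I_cm = mL²/12 = 6.511 × 2.421²/12 = 3.1802 kg·m²; I = I_cm + md² = 3.1802 + 6.511 × 1.2105² = 12.721 kg·m².
T = 2π√(12.721/(6.511 × 9.816 × 1.2105)) = 2.548 s.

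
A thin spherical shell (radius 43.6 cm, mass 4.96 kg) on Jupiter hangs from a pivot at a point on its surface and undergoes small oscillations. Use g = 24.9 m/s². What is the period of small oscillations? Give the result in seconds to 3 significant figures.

I_cm = (2/3)mr² = 0.6286 kg·m². The pivot is at distance d = 0.436 m from the centre of mass.
By the parallel-axis theorem, I = I_cm + md² = 0.6286 + 0.9429 = 1.571 kg·m².
T = 2π√(I/(mgd)) = 2π√(1.571/(4.96 × 24.9 × 0.436)) = 1.07 s.

1.07 s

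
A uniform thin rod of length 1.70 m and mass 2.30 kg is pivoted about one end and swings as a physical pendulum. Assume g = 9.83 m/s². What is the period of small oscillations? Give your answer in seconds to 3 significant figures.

For a physical pendulum T = 2π√(I/(mgd)), with d = 0.8500 m from pivot to centre of mass.
I_cm = mL²/12 = 2.30 × 1.70²/12 = 0.5539 kg·m²; I = I_cm + md² = 0.5539 + 2.30 × 0.8500² = 2.216 kg·m².
T = 2π√(2.216/(2.30 × 9.83 × 0.8500)) = 2.13 s.

2.13 s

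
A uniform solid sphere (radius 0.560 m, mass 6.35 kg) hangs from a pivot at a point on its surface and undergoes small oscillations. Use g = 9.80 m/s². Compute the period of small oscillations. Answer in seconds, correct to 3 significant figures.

1.78 s

I_cm = (2/5)mr² = 0.7965 kg·m². The pivot is at distance d = 0.560 m from the centre of mass.
By the parallel-axis theorem, I = I_cm + md² = 0.7965 + 1.991 = 2.788 kg·m².
T = 2π√(I/(mgd)) = 2π√(2.788/(6.35 × 9.80 × 0.560)) = 1.78 s.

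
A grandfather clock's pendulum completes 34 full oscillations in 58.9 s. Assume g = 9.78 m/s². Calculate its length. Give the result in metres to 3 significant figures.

0.743 m

T = 58.9/34 = 1.732 s.
From T = 2π√(L/g), L = gT²/(4π²) = 9.78 × 1.732²/(4π²) = 0.743 m.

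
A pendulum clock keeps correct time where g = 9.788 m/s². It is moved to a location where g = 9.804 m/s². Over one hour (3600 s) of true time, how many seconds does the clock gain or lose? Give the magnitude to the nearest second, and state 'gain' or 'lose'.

gain 3 s

The clock's period scales as T ∝ 1/√g, so T'/T = √(9.788/9.804) = 0.999184.
In 3600 s of true time the clock registers 3600/0.999184 = 3602.9 s, so it gains 3 s.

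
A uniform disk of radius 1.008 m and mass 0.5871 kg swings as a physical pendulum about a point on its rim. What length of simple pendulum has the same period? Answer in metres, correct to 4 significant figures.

1.512 m

The equivalent simple-pendulum length is L_eq = I/(md), where I is about the pivot and d = 1.0080 m.
I_cm = ½mR² = 0.29827 kg·m², so I = I_cm + md² = 0.29827 + 0.59653 = 0.89480 kg·m².
L_eq = 0.89480/(0.5871 × 1.0080) = 1.512 m.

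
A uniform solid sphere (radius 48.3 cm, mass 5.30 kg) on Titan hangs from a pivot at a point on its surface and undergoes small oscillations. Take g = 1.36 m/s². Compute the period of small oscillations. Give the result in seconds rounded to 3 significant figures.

4.43 s

I_cm = (2/5)mr² = 0.4946 kg·m². The pivot is at distance d = 0.483 m from the centre of mass.
By the parallel-axis theorem, I = I_cm + md² = 0.4946 + 1.236 = 1.731 kg·m².
T = 2π√(I/(mgd)) = 2π√(1.731/(5.30 × 1.36 × 0.483)) = 4.43 s.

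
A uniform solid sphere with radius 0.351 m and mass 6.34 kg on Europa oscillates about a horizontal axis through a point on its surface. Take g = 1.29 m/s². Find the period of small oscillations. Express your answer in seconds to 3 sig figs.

I_cm = (2/5)mr² = 0.3124 kg·m². The pivot is at distance d = 0.351 m from the centre of mass.
By the parallel-axis theorem, I = I_cm + md² = 0.3124 + 0.7811 = 1.094 kg·m².
T = 2π√(I/(mgd)) = 2π√(1.094/(6.34 × 1.29 × 0.351)) = 3.88 s.

3.88 s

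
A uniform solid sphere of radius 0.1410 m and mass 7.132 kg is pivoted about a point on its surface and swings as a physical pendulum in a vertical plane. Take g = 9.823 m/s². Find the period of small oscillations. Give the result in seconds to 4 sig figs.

0.8907 s

I_cm = (2/5)mr² = 0.056717 kg·m². The pivot is at distance d = 0.1410 m from the centre of mass.
By the parallel-axis theorem, I = I_cm + md² = 0.056717 + 0.14179 = 0.19851 kg·m².
T = 2π√(I/(mgd)) = 2π√(0.19851/(7.132 × 9.823 × 0.1410)) = 0.8907 s.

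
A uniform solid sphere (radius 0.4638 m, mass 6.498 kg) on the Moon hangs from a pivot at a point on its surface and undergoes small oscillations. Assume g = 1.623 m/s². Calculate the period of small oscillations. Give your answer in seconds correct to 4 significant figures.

I_cm = (2/5)mr² = 0.55912 kg·m². The pivot is at distance d = 0.4638 m from the centre of mass.
By the parallel-axis theorem, I = I_cm + md² = 0.55912 + 1.3978 = 1.9569 kg·m².
T = 2π√(I/(mgd)) = 2π√(1.9569/(6.498 × 1.623 × 0.4638)) = 3.974 s.

3.974 s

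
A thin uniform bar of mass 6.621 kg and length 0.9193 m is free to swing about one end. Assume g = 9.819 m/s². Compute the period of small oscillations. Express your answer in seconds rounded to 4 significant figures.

For a physical pendulum T = 2π√(I/(mgd)), with d = 0.45965 m from pivot to centre of mass.
I_cm = mL²/12 = 6.621 × 0.9193²/12 = 0.46629 kg·m²; I = I_cm + md² = 0.46629 + 6.621 × 0.45965² = 1.8652 kg·m².
T = 2π√(1.8652/(6.621 × 9.819 × 0.45965)) = 1.570 s.

1.570 s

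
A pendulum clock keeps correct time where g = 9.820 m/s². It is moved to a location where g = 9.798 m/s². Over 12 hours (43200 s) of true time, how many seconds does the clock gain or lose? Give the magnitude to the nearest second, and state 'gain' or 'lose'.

The clock's period scales as T ∝ 1/√g, so T'/T = √(9.820/9.798) = 1.00112.
In 43200 s of true time the clock registers 43200/1.00112 = 43151.6 s, so it loses 48 s.

lose 48 s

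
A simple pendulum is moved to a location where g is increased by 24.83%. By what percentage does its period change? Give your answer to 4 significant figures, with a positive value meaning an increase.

-10.50%

T ∝ 1/√g, so T'/T = 1/√(1.2483) = 0.89504.
Percentage change in T = (0.89504 − 1) × 100% = -10.50%.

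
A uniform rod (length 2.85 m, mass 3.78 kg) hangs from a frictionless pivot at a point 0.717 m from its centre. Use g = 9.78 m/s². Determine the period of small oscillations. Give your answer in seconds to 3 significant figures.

2.59 s

For a physical pendulum T = 2π√(I/(mgd)), with d = 0.7170 m from pivot to centre of mass.
I_cm = mL²/12 = 3.78 × 2.85²/12 = 2.559 kg·m²; I = I_cm + md² = 2.559 + 3.78 × 0.7170² = 4.502 kg·m².
T = 2π√(4.502/(3.78 × 9.78 × 0.7170)) = 2.59 s.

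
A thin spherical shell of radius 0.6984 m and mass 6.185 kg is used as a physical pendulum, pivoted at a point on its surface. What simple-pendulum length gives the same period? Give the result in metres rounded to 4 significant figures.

The equivalent simple-pendulum length is L_eq = I/(md), where I is about the pivot and d = 0.69840 m.
I_cm = (2/3)mR² = 2.0112 kg·m², so I = I_cm + md² = 2.0112 + 3.0168 = 5.0280 kg·m².
L_eq = 5.0280/(6.185 × 0.69840) = 1.164 m.

1.164 m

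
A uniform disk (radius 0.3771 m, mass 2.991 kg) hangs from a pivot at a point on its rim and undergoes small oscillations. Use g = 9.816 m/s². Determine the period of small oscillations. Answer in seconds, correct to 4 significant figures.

1.508 s

I_cm = ½mr² = 0.21267 kg·m². The pivot is at distance d = 0.3771 m from the centre of mass.
By the parallel-axis theorem, I = I_cm + md² = 0.21267 + 0.42533 = 0.63800 kg·m².
T = 2π√(I/(mgd)) = 2π√(0.63800/(2.991 × 9.816 × 0.3771)) = 1.508 s.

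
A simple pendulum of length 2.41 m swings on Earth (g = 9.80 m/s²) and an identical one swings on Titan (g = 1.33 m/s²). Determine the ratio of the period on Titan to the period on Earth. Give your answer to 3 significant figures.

T ∝ 1/√g, so T₂/T₁ = √(g₁/g₂) = √(9.80/1.33) = 2.71.

2.71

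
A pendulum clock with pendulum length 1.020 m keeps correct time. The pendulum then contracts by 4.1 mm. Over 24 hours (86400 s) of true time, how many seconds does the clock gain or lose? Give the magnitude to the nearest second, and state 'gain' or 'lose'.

T ∝ √L, so T'/T = √(1.01590/1.020) = 0.997988.
In 86400 s of true time the clock registers 86400/0.997988 = 86574.2 s, so it gains 174 s.

gain 174 s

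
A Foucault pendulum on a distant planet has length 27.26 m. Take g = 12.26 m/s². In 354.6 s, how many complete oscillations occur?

T = 2π√(L/g) = 2π√(27.26/12.26) = 9.3691 s.
Number of complete oscillations = ⌊354.6/9.3691⌋ = ⌊37.848⌋ = 37.

37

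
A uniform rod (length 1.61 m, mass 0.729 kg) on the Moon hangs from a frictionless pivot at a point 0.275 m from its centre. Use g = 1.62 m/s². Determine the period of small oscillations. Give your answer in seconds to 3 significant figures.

5.08 s

For a physical pendulum T = 2π√(I/(mgd)), with d = 0.2750 m from pivot to centre of mass.
I_cm = mL²/12 = 0.729 × 1.61²/12 = 0.1575 kg·m²; I = I_cm + md² = 0.1575 + 0.729 × 0.2750² = 0.2126 kg·m².
T = 2π√(0.2126/(0.729 × 1.62 × 0.2750)) = 5.08 s.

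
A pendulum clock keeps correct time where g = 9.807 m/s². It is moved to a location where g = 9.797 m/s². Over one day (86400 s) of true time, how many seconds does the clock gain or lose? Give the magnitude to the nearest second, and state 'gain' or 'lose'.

lose 44 s

The clock's period scales as T ∝ 1/√g, so T'/T = √(9.807/9.797) = 1.00051.
In 86400 s of true time the clock registers 86400/1.00051 = 86355.9 s, so it loses 44 s.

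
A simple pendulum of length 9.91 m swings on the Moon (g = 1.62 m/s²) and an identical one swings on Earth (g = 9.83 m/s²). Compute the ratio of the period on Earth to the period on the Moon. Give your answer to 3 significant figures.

T ∝ 1/√g, so T₂/T₁ = √(g₁/g₂) = √(1.62/9.83) = 0.406.

0.406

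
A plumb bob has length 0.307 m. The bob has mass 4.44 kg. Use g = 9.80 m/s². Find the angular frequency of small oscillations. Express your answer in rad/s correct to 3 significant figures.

ω = √(g/L) = √(9.80/0.307) = 5.65 rad/s.

5.65 rad/s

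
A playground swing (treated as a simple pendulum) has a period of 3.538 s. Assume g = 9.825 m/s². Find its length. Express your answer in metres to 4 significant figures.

3.115 m

From T = 2π√(L/g), L = gT²/(4π²) = 9.825 × 3.5380²/(4π²) = 3.115 m.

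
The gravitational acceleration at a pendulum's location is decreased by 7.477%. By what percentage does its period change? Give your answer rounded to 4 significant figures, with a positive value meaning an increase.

T ∝ 1/√g, so T'/T = 1/√(0.92523) = 1.0396.
Percentage change in T = (1.0396 − 1) × 100% = 3.962%.

3.962%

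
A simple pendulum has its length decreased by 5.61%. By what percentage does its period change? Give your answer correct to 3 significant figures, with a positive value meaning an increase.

-2.85%

T ∝ √L, so T'/T = √(0.9439) = 0.9715.
Percentage change in T = (0.9715 − 1) × 100% = -2.85%.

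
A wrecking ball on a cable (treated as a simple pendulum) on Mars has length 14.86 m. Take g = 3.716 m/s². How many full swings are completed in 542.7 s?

T = 2π√(L/g) = 2π√(14.86/3.716) = 12.565 s.
Number of complete oscillations = ⌊542.7/12.565⌋ = ⌊43.193⌋ = 43.

43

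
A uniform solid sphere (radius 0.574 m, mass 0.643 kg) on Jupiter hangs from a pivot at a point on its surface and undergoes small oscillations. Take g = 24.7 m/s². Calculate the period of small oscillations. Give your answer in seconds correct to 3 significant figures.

I_cm = (2/5)mr² = 0.08474 kg·m². The pivot is at distance d = 0.574 m from the centre of mass.
By the parallel-axis theorem, I = I_cm + md² = 0.08474 + 0.2119 = 0.2966 kg·m².
T = 2π√(I/(mgd)) = 2π√(0.2966/(0.643 × 24.7 × 0.574)) = 1.13 s.

1.13 s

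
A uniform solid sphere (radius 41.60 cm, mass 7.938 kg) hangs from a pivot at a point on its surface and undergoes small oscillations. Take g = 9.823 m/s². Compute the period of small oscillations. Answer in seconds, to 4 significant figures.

1.530 s

I_cm = (2/5)mr² = 0.54949 kg·m². The pivot is at distance d = 0.4160 m from the centre of mass.
By the parallel-axis theorem, I = I_cm + md² = 0.54949 + 1.3737 = 1.9232 kg·m².
T = 2π√(I/(mgd)) = 2π√(1.9232/(7.938 × 9.823 × 0.4160)) = 1.530 s.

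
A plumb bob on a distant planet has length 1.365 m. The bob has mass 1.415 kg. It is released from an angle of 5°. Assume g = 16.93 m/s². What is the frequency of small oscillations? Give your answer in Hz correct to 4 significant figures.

0.5605 Hz

T = 2π√(L/g) = 2π√(1.365/16.93) = 1.7841 s, so f = 1/T = 0.5605 Hz.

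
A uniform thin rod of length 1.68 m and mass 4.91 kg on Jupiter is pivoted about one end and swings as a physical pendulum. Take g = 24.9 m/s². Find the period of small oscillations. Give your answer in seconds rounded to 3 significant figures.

1.33 s

For a physical pendulum T = 2π√(I/(mgd)), with d = 0.8400 m from pivot to centre of mass.
I_cm = mL²/12 = 4.91 × 1.68²/12 = 1.155 kg·m²; I = I_cm + md² = 1.155 + 4.91 × 0.8400² = 4.619 kg·m².
T = 2π√(4.619/(4.91 × 24.9 × 0.8400)) = 1.33 s.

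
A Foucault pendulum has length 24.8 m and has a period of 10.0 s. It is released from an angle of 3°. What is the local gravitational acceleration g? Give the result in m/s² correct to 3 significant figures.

From T = 2π√(L/g), g = 4π²L/T² = 4π² × 24.8/10.00² = 9.79 m/s².

9.79 m/s²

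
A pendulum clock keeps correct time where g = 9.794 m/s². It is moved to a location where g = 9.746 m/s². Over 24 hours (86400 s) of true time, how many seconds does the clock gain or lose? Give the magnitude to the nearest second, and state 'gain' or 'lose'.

lose 212 s

The clock's period scales as T ∝ 1/√g, so T'/T = √(9.794/9.746) = 1.00246.
In 86400 s of true time the clock registers 86400/1.00246 = 86188.0 s, so it loses 212 s.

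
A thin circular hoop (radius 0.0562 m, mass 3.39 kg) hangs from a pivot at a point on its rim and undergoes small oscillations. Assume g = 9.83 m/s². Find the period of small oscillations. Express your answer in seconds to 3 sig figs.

0.672 s

I_cm = mr² = 0.01071 kg·m². The pivot is at distance d = 0.0562 m from the centre of mass.
By the parallel-axis theorem, I = I_cm + md² = 0.01071 + 0.01071 = 0.02141 kg·m².
T = 2π√(I/(mgd)) = 2π√(0.02141/(3.39 × 9.83 × 0.0562)) = 0.672 s.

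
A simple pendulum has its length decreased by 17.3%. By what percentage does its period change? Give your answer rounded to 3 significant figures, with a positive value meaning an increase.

T ∝ √L, so T'/T = √(0.8270) = 0.9094.
Percentage change in T = (0.9094 − 1) × 100% = -9.06%.

-9.06%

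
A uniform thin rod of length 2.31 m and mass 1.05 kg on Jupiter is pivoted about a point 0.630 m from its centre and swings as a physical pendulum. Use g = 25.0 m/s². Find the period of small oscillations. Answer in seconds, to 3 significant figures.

For a physical pendulum T = 2π√(I/(mgd)), with d = 0.6300 m from pivot to centre of mass.
I_cm = mL²/12 = 1.05 × 2.31²/12 = 0.4669 kg·m²; I = I_cm + md² = 0.4669 + 1.05 × 0.6300² = 0.8837 kg·m².
T = 2π√(0.8837/(1.05 × 25.0 × 0.6300)) = 1.45 s.

1.45 s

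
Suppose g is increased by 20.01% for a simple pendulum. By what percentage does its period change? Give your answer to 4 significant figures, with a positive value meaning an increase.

T ∝ 1/√g, so T'/T = 1/√(1.2001) = 0.91283.
Percentage change in T = (0.91283 − 1) × 100% = -8.717%.

-8.717%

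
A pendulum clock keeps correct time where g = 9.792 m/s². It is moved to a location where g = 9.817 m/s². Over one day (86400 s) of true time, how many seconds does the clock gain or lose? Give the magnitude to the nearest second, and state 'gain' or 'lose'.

gain 110 s

The clock's period scales as T ∝ 1/√g, so T'/T = √(9.792/9.817) = 0.998726.
In 86400 s of true time the clock registers 86400/0.998726 = 86510.2 s, so it gains 110 s.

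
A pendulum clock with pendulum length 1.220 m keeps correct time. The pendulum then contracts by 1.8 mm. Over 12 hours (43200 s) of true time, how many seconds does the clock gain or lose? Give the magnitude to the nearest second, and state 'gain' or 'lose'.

T ∝ √L, so T'/T = √(1.21820/1.220) = 0.999262.
In 43200 s of true time the clock registers 43200/0.999262 = 43231.9 s, so it gains 32 s.

gain 32 s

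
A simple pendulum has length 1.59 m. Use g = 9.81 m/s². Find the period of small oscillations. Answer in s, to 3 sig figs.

2.53 s

T = 2π√(L/g) = 2π√(1.59/9.81) = 2π × 0.4026 = 2.53 s.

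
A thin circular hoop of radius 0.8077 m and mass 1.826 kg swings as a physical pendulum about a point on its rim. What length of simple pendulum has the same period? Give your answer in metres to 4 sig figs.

1.615 m

The equivalent simple-pendulum length is L_eq = I/(md), where I is about the pivot and d = 0.80770 m.
I_cm = mR² = 1.1912 kg·m², so I = I_cm + md² = 1.1912 + 1.1912 = 2.3825 kg·m².
L_eq = 2.3825/(1.826 × 0.80770) = 1.615 m.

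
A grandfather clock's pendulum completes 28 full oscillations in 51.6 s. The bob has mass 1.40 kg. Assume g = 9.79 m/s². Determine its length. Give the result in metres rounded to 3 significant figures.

T = 51.6/28 = 1.843 s.
From T = 2π√(L/g), L = gT²/(4π²) = 9.79 × 1.843²/(4π²) = 0.842 m.

0.842 m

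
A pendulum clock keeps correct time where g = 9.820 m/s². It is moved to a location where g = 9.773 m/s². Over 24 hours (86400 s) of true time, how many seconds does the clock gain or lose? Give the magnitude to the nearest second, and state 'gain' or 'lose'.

lose 207 s

The clock's period scales as T ∝ 1/√g, so T'/T = √(9.820/9.773) = 1.00240.
In 86400 s of true time the clock registers 86400/1.00240 = 86193.0 s, so it loses 207 s.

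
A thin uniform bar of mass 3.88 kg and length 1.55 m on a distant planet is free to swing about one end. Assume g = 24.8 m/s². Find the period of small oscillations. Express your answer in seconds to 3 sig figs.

For a physical pendulum T = 2π√(I/(mgd)), with d = 0.7750 m from pivot to centre of mass.
I_cm = mL²/12 = 3.88 × 1.55²/12 = 0.7768 kg·m²; I = I_cm + md² = 0.7768 + 3.88 × 0.7750² = 3.107 kg·m².
T = 2π√(3.107/(3.88 × 24.8 × 0.7750)) = 1.28 s.

1.28 s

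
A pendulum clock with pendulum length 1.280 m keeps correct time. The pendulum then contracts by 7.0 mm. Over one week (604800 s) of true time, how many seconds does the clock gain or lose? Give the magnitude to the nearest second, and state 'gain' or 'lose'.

T ∝ √L, so T'/T = √(1.27300/1.280) = 0.997262.
In 604800 s of true time the clock registers 604800/0.997262 = 606460.6 s, so it gains 1661 s.

gain 1661 s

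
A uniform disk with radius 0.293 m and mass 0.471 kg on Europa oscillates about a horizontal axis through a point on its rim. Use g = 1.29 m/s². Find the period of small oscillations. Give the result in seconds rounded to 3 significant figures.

I_cm = ½mr² = 0.02022 kg·m². The pivot is at distance d = 0.293 m from the centre of mass.
By the parallel-axis theorem, I = I_cm + md² = 0.02022 + 0.04043 = 0.06065 kg·m².
T = 2π√(I/(mgd)) = 2π√(0.06065/(0.471 × 1.29 × 0.293)) = 3.67 s.

3.67 s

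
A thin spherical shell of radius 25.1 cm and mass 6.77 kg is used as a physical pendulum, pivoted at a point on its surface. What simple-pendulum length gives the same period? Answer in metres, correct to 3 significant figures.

The equivalent simple-pendulum length is L_eq = I/(md), where I is about the pivot and d = 0.2510 m.
I_cm = (2/3)mR² = 0.2843 kg·m², so I = I_cm + md² = 0.2843 + 0.4265 = 0.7109 kg·m².
L_eq = 0.7109/(6.77 × 0.2510) = 0.418 m.

0.418 m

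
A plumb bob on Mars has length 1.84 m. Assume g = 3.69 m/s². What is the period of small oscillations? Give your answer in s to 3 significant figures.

T = 2π√(L/g) = 2π√(1.84/3.69) = 2π × 0.7061 = 4.44 s.

4.44 s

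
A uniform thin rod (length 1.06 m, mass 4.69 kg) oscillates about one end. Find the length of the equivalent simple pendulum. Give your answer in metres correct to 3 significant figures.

The equivalent simple-pendulum length is L_eq = I/(md), where I is about the pivot and d = 0.5300 m.
I_cm = (1/12)mL² = 0.4391 kg·m², so I = I_cm + md² = 0.4391 + 1.317 = 1.757 kg·m².
L_eq = 1.757/(4.69 × 0.5300) = 0.707 m.

0.707 m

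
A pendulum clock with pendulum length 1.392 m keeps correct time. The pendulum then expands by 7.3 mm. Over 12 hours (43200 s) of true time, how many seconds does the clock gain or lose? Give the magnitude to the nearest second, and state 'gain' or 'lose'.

lose 113 s

T ∝ √L, so T'/T = √(1.39930/1.392) = 1.00262.
In 43200 s of true time the clock registers 43200/1.00262 = 43087.2 s, so it loses 113 s.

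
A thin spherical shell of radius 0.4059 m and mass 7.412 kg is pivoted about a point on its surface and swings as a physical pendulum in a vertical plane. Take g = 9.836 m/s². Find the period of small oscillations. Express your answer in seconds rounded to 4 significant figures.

1.648 s

I_cm = (2/3)mr² = 0.81411 kg·m². The pivot is at distance d = 0.4059 m from the centre of mass.
By the parallel-axis theorem, I = I_cm + md² = 0.81411 + 1.2212 = 2.0353 kg·m².
T = 2π√(I/(mgd)) = 2π√(2.0353/(7.412 × 9.836 × 0.4059)) = 1.648 s.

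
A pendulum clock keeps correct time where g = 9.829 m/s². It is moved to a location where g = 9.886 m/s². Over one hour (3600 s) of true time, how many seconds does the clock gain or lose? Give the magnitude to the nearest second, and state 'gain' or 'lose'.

The clock's period scales as T ∝ 1/√g, so T'/T = √(9.829/9.886) = 0.997113.
In 3600 s of true time the clock registers 3600/0.997113 = 3610.4 s, so it gains 10 s.

gain 10 s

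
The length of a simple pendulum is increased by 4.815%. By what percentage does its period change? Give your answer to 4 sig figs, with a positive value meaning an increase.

T ∝ √L, so T'/T = √(1.0481) = 1.0238.
Percentage change in T = (1.0238 − 1) × 100% = 2.379%.

2.379%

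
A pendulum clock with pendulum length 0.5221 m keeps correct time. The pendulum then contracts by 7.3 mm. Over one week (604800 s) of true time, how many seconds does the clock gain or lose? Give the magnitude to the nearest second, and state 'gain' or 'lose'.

T ∝ √L, so T'/T = √(0.51480/0.5221) = 0.992984.
In 604800 s of true time the clock registers 604800/0.992984 = 609073.0 s, so it gains 4273 s.

gain 4273 s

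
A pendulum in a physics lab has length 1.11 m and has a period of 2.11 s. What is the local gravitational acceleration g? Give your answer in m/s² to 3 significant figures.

9.84 m/s²

From T = 2π√(L/g), g = 4π²L/T² = 4π² × 1.11/2.110² = 9.84 m/s².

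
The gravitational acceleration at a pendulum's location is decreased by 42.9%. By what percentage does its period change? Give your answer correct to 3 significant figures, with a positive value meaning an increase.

T ∝ 1/√g, so T'/T = 1/√(0.5710) = 1.323.
Percentage change in T = (1.323 − 1) × 100% = 32.3%.

32.3%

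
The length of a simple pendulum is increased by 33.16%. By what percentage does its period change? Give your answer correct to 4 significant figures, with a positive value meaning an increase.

T ∝ √L, so T'/T = √(1.3316) = 1.1539.
Percentage change in T = (1.1539 − 1) × 100% = 15.39%.

15.39%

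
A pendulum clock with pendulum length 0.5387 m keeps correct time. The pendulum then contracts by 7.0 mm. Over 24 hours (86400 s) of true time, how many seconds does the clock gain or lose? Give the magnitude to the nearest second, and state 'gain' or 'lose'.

T ∝ √L, so T'/T = √(0.53170/0.5387) = 0.993482.
In 86400 s of true time the clock registers 86400/0.993482 = 86966.9 s, so it gains 567 s.

gain 567 s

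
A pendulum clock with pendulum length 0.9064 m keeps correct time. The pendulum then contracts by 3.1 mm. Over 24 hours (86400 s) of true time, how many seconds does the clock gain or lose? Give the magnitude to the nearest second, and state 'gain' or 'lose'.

T ∝ √L, so T'/T = √(0.90330/0.9064) = 0.998288.
In 86400 s of true time the clock registers 86400/0.998288 = 86548.1 s, so it gains 148 s.

gain 148 s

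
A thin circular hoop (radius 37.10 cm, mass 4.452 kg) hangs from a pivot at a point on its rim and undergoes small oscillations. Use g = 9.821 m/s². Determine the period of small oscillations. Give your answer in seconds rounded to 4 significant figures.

1.727 s

I_cm = mr² = 0.61278 kg·m². The pivot is at distance d = 0.3710 m from the centre of mass.
By the parallel-axis theorem, I = I_cm + md² = 0.61278 + 0.61278 = 1.2256 kg·m².
T = 2π√(I/(mgd)) = 2π√(1.2256/(4.452 × 9.821 × 0.3710)) = 1.727 s.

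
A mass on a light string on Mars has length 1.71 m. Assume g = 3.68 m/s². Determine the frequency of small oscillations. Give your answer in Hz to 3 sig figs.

0.233 Hz

T = 2π√(L/g) = 2π√(1.71/3.68) = 4.283 s, so f = 1/T = 0.233 Hz.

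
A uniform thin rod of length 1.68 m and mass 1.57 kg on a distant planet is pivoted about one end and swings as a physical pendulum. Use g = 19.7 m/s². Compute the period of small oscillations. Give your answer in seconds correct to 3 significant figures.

1.50 s

For a physical pendulum T = 2π√(I/(mgd)), with d = 0.8400 m from pivot to centre of mass.
I_cm = mL²/12 = 1.57 × 1.68²/12 = 0.3693 kg·m²; I = I_cm + md² = 0.3693 + 1.57 × 0.8400² = 1.477 kg·m².
T = 2π√(1.477/(1.57 × 19.7 × 0.8400)) = 1.50 s.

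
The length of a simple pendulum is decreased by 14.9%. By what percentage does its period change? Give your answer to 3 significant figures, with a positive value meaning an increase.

T ∝ √L, so T'/T = √(0.8510) = 0.9225.
Percentage change in T = (0.9225 − 1) × 100% = -7.75%.

-7.75%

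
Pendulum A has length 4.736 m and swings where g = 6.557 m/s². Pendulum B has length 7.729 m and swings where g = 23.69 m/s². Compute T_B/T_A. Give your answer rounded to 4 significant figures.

0.6721

T = 2π√(L/g), so T_B/T_A = √((L_B/g_B)/(L_A/g_A)) = √((7.729/23.69)/(4.736/6.557)) = 0.6721.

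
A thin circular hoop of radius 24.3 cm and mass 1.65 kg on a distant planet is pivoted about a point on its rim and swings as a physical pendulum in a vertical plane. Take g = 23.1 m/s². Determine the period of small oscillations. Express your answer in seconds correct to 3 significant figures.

0.911 s

I_cm = mr² = 0.09743 kg·m². The pivot is at distance d = 0.243 m from the centre of mass.
By the parallel-axis theorem, I = I_cm + md² = 0.09743 + 0.09743 = 0.1949 kg·m².
T = 2π√(I/(mgd)) = 2π√(0.1949/(1.65 × 23.1 × 0.243)) = 0.911 s.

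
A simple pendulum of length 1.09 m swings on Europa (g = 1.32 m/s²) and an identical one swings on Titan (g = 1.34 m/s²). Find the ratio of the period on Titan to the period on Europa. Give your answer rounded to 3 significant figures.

T ∝ 1/√g, so T₂/T₁ = √(g₁/g₂) = √(1.32/1.34) = 0.993.

0.993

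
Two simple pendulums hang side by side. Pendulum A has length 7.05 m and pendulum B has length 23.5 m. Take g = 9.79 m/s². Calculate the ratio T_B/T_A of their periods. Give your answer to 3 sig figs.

1.83

T ∝ √L, so T_B/T_A = √(L_B/L_A) = √(23.5/7.05) = 1.83.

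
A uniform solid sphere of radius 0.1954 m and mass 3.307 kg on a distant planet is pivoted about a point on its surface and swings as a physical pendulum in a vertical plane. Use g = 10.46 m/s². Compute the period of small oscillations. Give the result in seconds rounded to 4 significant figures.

1.016 s

I_cm = (2/5)mr² = 0.050506 kg·m². The pivot is at distance d = 0.1954 m from the centre of mass.
By the parallel-axis theorem, I = I_cm + md² = 0.050506 + 0.12627 = 0.17677 kg·m².
T = 2π√(I/(mgd)) = 2π√(0.17677/(3.307 × 10.46 × 0.1954)) = 1.016 s.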